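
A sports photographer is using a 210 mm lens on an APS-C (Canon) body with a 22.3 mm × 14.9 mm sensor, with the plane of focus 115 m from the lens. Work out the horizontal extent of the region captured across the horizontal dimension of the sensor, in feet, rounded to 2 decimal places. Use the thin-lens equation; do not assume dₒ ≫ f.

39.99 ft

dₒ: 115 m = 115000 mm.
Similar triangles through the lens centre give W/dₒ = w/dᵢ; with 1/f = 1/dₒ + 1/dᵢ this gives W = w·(dₒ − f)/f.
W = 22.3 mm × (115000 − 210) / 210 = 22.3 × 546.6190 ≈ 12189.605 mm = 12189.605/304.8 ft = 39.9921 ft.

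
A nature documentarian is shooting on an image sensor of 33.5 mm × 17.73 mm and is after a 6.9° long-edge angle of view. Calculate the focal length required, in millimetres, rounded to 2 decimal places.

277.84 mm

From α = 2·arctan(w/2f) we get f = w / (2·tan(α/2)).
With w = 33.5 mm and α/2 = 3.45°, tan(α/2) ≈ 0.06029, so f ≈ 33.5 / 0.12057 ≈ 277.8389 mm.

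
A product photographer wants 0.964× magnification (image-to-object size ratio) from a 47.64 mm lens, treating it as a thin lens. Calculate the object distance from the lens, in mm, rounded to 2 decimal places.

With m = dᵢ/dₒ and 1/f = 1/dₒ + 1/dᵢ, substituting dᵢ = m·dₒ gives 1/f = (1 + 1/m)/dₒ, hence dₒ = f·(1 + 1/m).
dₒ = 47.64 × (1 + 1/0.964) = 47.64 × 2.03734 ≈ 97.059 mm.

97.06 mm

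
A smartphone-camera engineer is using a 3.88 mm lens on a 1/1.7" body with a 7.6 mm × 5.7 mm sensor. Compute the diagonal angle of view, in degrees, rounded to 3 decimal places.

Sensor diagonal = √(7.6² + 5.7²) = √90.2500 ≈ 9.5000 mm.
Angle of view α = 2·arctan(d/2f) with d = 9.5000 mm and f = 3.88 mm.
d/2f = 1.22423; arctan(1.22423) ≈ 50.7566°, so α ≈ 101.5132°.

101.513°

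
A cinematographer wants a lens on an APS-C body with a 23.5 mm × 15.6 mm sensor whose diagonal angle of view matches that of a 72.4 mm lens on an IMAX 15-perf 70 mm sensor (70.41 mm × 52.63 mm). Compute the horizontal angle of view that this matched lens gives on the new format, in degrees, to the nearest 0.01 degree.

Sensor diagonal = √(70.41² + 52.63²) = √7727.4850 ≈ 87.9061 mm.
Sensor diagonal = √(23.5² + 15.6²) = √795.6100 ≈ 28.2066 mm.
Equal diagonal AOV ⇒ f₂ = f₁ · 28.2066/87.9061 = 72.4 × 0.32087 ≈ 23.2311 mm.
Horizontal AOV on the new format = 2·arctan(23.5 / (2 × 23.2311)) = 2·arctan(0.50579) ≈ 53.6595°.

53.66°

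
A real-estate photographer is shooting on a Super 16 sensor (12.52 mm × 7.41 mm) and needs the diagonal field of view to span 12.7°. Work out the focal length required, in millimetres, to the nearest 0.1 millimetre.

Sensor diagonal = √(12.52² + 7.41²) = √211.6585 ≈ 14.5485 mm.
From α = 2·arctan(d/2f) we get f = d / (2·tan(α/2)).
With d = 14.5485 mm and α/2 = 6.35°, tan(α/2) ≈ 0.11128, so f ≈ 14.5485 / 0.22257 ≈ 65.3662 mm.

65.4 mm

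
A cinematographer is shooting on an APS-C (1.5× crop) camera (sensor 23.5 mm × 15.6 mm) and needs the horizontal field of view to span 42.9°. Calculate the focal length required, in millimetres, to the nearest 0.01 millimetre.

29.91 mm

From α = 2·arctan(w/2f) we get f = w / (2·tan(α/2)).
With w = 23.5 mm and α/2 = 21.45°, tan(α/2) ≈ 0.39290, so f ≈ 23.5 / 0.78581 ≈ 29.9056 mm.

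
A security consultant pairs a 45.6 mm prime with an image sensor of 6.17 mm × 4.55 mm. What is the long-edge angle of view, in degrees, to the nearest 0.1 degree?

Angle of view α = 2·arctan(w/2f) with w = 6.17 mm and f = 45.6 mm.
w/2f = 0.06765; arctan(0.06765) ≈ 3.8704°, so α ≈ 7.7407°.

7.7°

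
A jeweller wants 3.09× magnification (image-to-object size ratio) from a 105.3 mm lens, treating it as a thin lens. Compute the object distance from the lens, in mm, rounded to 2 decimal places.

139.38 mm

With m = dᵢ/dₒ and 1/f = 1/dₒ + 1/dᵢ, substituting dᵢ = m·dₒ gives 1/f = (1 + 1/m)/dₒ, hence dₒ = f·(1 + 1/m).
dₒ = 105.3 × (1 + 1/3.09) = 105.3 × 1.32362 ≈ 139.378 mm.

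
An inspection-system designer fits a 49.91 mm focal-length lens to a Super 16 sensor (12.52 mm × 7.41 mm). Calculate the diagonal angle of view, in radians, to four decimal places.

Sensor diagonal = √(12.52² + 7.41²) = √211.6585 ≈ 14.5485 mm.
Angle of view α = 2·arctan(d/2f) with d = 14.5485 mm and f = 49.91 mm.
d/2f = 0.14575; arctan(0.14575) ≈ 0.1447 rad, so α ≈ 0.2895 rad.

0.2895 rad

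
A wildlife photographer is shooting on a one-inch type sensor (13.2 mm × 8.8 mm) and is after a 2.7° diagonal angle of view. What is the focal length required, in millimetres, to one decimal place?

336.6 mm

Sensor diagonal = √(13.2² + 8.8²) = √251.6800 ≈ 15.8644 mm.
From α = 2·arctan(d/2f) we get f = d / (2·tan(α/2)).
With d = 15.8644 mm and α/2 = 1.35°, tan(α/2) ≈ 0.02357, so f ≈ 15.8644 / 0.04713 ≈ 336.5913 mm.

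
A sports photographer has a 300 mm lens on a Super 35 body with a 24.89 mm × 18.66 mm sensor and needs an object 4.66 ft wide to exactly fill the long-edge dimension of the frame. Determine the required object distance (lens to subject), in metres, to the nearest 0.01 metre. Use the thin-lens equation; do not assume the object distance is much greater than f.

17.42 m

W: 4.66 ft × 304.8 mm/ft = 1420.37 mm.
Magnification m = w/W = dᵢ/dₒ; combined with 1/f = 1/dₒ + 1/dᵢ this gives dₒ = f·(1 + W/w).
dₒ = 300 mm × (1 + 1420.37/24.89) = 300 × 58.0658 ≈ 17419.742 mm = 17.4197 m.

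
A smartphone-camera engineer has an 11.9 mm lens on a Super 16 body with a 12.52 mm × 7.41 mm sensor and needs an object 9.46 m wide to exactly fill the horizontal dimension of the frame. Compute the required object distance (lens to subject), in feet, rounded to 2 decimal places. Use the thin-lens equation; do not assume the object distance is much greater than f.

29.54 ft

W: 9.46 m = 9460 mm.
Magnification m = w/W = dᵢ/dₒ; combined with 1/f = 1/dₒ + 1/dᵢ this gives dₒ = f·(1 + W/w).
dₒ = 11.9 mm × (1 + 9460/12.52) = 11.9 × 756.5911 ≈ 9003.434 mm = 9003.434/304.8 ft = 29.5388 ft.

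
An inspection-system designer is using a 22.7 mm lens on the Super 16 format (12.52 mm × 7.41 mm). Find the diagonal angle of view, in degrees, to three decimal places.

Sensor diagonal = √(12.52² + 7.41²) = √211.6585 ≈ 14.5485 mm.
Angle of view α = 2·arctan(d/2f) with d = 14.5485 mm and f = 22.7 mm.
d/2f = 0.32045; arctan(0.32045) ≈ 17.7681°, so α ≈ 35.5362°.

35.536°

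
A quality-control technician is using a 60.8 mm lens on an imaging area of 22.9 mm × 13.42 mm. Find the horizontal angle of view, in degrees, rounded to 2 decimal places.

21.33°

Angle of view α = 2·arctan(w/2f) with w = 22.9 mm and f = 60.8 mm.
w/2f = 0.18832; arctan(0.18832) ≈ 10.6652°, so α ≈ 21.3303°.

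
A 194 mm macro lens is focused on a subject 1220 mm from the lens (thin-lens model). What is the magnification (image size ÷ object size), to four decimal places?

Thin lens: 1/f = 1/dₒ + 1/dᵢ → 1/dᵢ = 1/194 − 1/1220 = 0.0043350 mm⁻¹, so dᵢ ≈ 230.6823 mm.
Magnification m = dᵢ/dₒ = 230.6823/1220 ≈ 0.18908.

0.1891×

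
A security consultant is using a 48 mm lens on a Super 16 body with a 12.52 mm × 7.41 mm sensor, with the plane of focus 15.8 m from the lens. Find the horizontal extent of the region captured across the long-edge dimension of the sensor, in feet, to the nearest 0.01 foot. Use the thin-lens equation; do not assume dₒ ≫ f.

dₒ: 15.8 m = 15800 mm.
Similar triangles through the lens centre give W/dₒ = w/dᵢ; with 1/f = 1/dₒ + 1/dᵢ this gives W = w·(dₒ − f)/f.
W = 12.52 mm × (15800 − 48) / 48 = 12.52 × 328.1667 ≈ 4108.647 mm = 4108.647/304.8 ft = 13.4798 ft.

13.48 ft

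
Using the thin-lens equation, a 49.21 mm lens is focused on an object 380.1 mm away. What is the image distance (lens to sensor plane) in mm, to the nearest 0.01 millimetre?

1/dᵢ = 1/f − 1/dₒ = 1/49.21 − 1/380.1 = 0.0176902 mm⁻¹.
dᵢ = 1/0.0176902 ≈ 56.5285 mm.

56.53 mm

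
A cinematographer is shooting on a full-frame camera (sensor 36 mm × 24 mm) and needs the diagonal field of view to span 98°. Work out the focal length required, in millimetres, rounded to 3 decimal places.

Sensor diagonal = √(36² + 24²) = √1872.0000 ≈ 43.2666 mm.
From α = 2·arctan(d/2f) we get f = d / (2·tan(α/2)).
With d = 43.2666 mm and α/2 = 49°, tan(α/2) ≈ 1.15037, so f ≈ 43.2666 / 2.30074 ≈ 18.8055 mm.

18.806 mm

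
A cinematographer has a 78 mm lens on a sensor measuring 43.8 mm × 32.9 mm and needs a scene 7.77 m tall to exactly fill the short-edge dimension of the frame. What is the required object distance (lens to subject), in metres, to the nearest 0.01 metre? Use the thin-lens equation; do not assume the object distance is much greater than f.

W: 7.77 m = 7770 mm.
Magnification m = h/W = dᵢ/dₒ; combined with 1/f = 1/dₒ + 1/dᵢ this gives dₒ = f·(1 + W/h).
dₒ = 78 mm × (1 + 7770/32.9) = 78 × 237.1702 ≈ 18499.277 mm = 18.4993 m.

18.50 m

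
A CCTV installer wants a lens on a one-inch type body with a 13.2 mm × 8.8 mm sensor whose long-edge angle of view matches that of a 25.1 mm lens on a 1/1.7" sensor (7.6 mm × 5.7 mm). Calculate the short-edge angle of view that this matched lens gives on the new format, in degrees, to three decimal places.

Equal long-edge AOV ⇒ f₂ = f₁ · 13.2/7.6 = 25.1 × 1.73684 ≈ 43.5947 mm.
Short-edge AOV on the new format = 2·arctan(8.8 / (2 × 43.5947)) = 2·arctan(0.10093) ≈ 11.5266°.

11.527°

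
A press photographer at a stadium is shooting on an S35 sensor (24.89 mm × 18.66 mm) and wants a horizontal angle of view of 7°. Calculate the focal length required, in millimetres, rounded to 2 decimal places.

From α = 2·arctan(w/2f) we get f = w / (2·tan(α/2)).
With w = 24.89 mm and α/2 = 3.5°, tan(α/2) ≈ 0.06116, so f ≈ 24.89 / 0.12233 ≈ 203.4740 mm.

203.47 mm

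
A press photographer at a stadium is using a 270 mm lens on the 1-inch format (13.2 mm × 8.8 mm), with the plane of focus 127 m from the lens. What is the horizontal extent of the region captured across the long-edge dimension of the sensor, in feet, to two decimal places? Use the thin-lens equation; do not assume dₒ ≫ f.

20.33 ft

dₒ: 127 m = 127000 mm.
Similar triangles through the lens centre give W/dₒ = w/dᵢ; with 1/f = 1/dₒ + 1/dᵢ this gives W = w·(dₒ − f)/f.
W = 13.2 mm × (127000 − 270) / 270 = 13.2 × 469.3704 ≈ 6195.689 mm = 6195.689/304.8 ft = 20.3271 ft.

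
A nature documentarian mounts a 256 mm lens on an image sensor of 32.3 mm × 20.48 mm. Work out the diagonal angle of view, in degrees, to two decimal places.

Sensor diagonal = √(32.3² + 20.48²) = √1462.7204 ≈ 38.2455 mm.
Angle of view α = 2·arctan(d/2f) with d = 38.2455 mm and f = 256 mm.
d/2f = 0.07470; arctan(0.07470) ≈ 4.2720°, so α ≈ 8.5439°.

8.54°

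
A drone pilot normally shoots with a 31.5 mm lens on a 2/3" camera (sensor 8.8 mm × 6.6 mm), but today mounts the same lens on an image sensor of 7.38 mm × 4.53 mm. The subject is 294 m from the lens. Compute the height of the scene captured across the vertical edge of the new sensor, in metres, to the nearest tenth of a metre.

The focal length stays 31.5 mm; the relevant sensor dimension is now h = 4.53 mm. Object distance dₒ = 294 m = 294000 mm.
Thin-lens field height W = h·(dₒ − f)/f = 4.53 × (294000 − 31.5)/31.5 ≈ 42275.470 mm = 42.2755 m.

42.3 m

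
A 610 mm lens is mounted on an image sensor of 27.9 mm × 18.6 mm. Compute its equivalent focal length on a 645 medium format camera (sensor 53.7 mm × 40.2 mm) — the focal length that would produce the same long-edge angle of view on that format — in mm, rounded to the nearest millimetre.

1174 mm

Equal angle of view means equal width/f ratio, so f₂ = f₁ · (width₂/width₁) = 610 × 53.7/27.9.
f₂ = 610 × 1.92473 ≈ 1174.086 mm.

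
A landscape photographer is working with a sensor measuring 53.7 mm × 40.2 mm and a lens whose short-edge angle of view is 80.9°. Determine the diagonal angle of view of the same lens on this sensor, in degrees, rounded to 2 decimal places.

109.79°

From the short-edge AOV: f = 40.2 / (2·tan(40.45°)) = 40.2 / 1.70515 ≈ 23.5757 mm.
Sensor diagonal = √(53.7² + 40.2²) = √4499.7300 ≈ 67.0800 mm.
Diagonal AOV = 2·arctan(67.0800 / (2 × 23.5757)) = 2·arctan(1.42265) ≈ 109.7922°.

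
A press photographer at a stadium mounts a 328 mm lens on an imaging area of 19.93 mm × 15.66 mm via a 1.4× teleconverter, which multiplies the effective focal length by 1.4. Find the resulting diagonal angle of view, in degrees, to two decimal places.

Effective focal length f = 328 × 1.4 = 459.2 mm.
Sensor diagonal = √(19.93² + 15.66²) = √642.4405 ≈ 25.3464 mm.
α = 2·arctan(25.346 / (2 × 459.2)) = 2·arctan(0.02760) ≈ 3.1617°.

3.16°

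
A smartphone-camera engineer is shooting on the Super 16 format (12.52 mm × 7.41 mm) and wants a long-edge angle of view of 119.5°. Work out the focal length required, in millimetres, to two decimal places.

3.65 mm

From α = 2·arctan(w/2f) we get f = w / (2·tan(α/2)).
With w = 12.52 mm and α/2 = 59.75°, tan(α/2) ≈ 1.71473, so f ≈ 12.52 / 3.42946 ≈ 3.6507 mm.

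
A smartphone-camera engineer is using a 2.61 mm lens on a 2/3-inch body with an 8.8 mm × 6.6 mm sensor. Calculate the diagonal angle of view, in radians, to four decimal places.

2.2554 rad

Sensor diagonal = √(8.8² + 6.6²) = √121.0000 ≈ 11.0000 mm.
Angle of view α = 2·arctan(d/2f) with d = 11.0000 mm and f = 2.61 mm.
d/2f = 2.10728; arctan(2.10728) ≈ 1.1277 rad, so α ≈ 2.2554 rad.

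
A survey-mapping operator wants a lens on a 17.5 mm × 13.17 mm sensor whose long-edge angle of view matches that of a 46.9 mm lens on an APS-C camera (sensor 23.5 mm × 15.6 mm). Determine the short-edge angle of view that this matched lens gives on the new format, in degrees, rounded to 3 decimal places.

21.355°

Equal long-edge AOV ⇒ f₂ = f₁ · 17.5/23.5 = 46.9 × 0.74468 ≈ 34.9255 mm.
Short-edge AOV on the new format = 2·arctan(13.17 / (2 × 34.9255)) = 2·arctan(0.18854) ≈ 21.3549°.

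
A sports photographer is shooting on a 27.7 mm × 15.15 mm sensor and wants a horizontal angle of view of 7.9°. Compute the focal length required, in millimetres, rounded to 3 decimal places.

200.579 mm

From α = 2·arctan(w/2f) we get f = w / (2·tan(α/2)).
With w = 27.7 mm and α/2 = 3.95°, tan(α/2) ≈ 0.06905, so f ≈ 27.7 / 0.13810 ≈ 200.5795 mm.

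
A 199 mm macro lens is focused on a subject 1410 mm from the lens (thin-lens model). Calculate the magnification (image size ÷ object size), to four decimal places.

0.1643×

Thin lens: 1/f = 1/dₒ + 1/dᵢ → 1/dᵢ = 1/199 − 1/1410 = 0.0043159 mm⁻¹, so dᵢ ≈ 231.7011 mm.
Magnification m = dᵢ/dₒ = 231.7011/1410 ≈ 0.16433.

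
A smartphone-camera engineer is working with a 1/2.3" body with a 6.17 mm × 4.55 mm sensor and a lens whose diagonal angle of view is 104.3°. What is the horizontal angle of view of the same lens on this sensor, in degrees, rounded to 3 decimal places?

Sensor diagonal = √(6.17² + 4.55²) = √58.7714 ≈ 7.6663 mm.
From the diagonal AOV: f = 7.6663 / (2·tan(52.15°)) = 7.6663 / 2.57374 ≈ 2.9786 mm.
Horizontal AOV = 2·arctan(6.17 / (2 × 2.9786)) = 2·arctan(1.03571) ≈ 92.0098°.

92.010°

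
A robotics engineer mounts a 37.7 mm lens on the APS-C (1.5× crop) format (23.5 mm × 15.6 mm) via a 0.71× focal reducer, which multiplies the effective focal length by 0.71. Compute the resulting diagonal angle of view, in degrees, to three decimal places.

Effective focal length f = 37.7 × 0.71 = 26.767 mm.
Sensor diagonal = √(23.5² + 15.6²) = √795.6100 ≈ 28.2066 mm.
α = 2·arctan(28.207 / (2 × 26.767)) = 2·arctan(0.52689) ≈ 55.5686°.

55.569°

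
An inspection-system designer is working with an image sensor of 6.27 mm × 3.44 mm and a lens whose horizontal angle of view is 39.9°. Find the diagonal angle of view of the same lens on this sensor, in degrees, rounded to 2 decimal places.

From the horizontal AOV: f = 6.27 / (2·tan(19.95°)) = 6.27 / 0.72596 ≈ 8.6368 mm.
Sensor diagonal = √(6.27² + 3.44²) = √51.1465 ≈ 7.1517 mm.
Diagonal AOV = 2·arctan(7.1517 / (2 × 8.6368)) = 2·arctan(0.41402) ≈ 44.9815°.

44.98°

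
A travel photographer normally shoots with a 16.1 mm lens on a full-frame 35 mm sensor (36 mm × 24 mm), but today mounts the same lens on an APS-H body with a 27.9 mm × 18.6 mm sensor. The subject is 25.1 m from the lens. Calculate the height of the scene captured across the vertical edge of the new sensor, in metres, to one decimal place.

29.0 m

The focal length stays 16.1 mm; the relevant sensor dimension is now h = 18.6 mm. Object distance dₒ = 25.1 m = 25100 mm.
Thin-lens field height W = h·(dₒ − f)/f = 18.6 × (25100 − 16.1)/16.1 ≈ 28978.916 mm = 28.9789 m.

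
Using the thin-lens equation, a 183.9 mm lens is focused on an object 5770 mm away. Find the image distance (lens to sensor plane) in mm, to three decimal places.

189.954 mm

1/dᵢ = 1/f − 1/dₒ = 1/183.9 − 1/5770 = 0.0052644 mm⁻¹.
dᵢ = 1/0.0052644 ≈ 189.9542 mm.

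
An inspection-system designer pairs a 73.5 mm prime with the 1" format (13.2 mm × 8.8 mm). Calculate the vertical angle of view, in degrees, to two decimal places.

Angle of view α = 2·arctan(h/2f) with h = 8.8 mm and f = 73.5 mm.
h/2f = 0.05986; arctan(0.05986) ≈ 3.4259°, so α ≈ 6.8517°.

6.85°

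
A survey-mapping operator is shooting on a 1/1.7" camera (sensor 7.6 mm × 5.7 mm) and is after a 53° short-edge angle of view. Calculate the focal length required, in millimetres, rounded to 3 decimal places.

From α = 2·arctan(h/2f) we get f = h / (2·tan(α/2)).
With h = 5.7 mm and α/2 = 26.5°, tan(α/2) ≈ 0.49858, so f ≈ 5.7 / 0.99716 ≈ 5.7162 mm.

5.716 mm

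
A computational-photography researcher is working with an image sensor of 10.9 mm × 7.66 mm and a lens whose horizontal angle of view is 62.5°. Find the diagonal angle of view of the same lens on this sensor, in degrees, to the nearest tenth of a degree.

From the horizontal AOV: f = 10.9 / (2·tan(31.25°)) = 10.9 / 1.21363 ≈ 8.9813 mm.
Sensor diagonal = √(10.9² + 7.66²) = √177.4856 ≈ 13.3224 mm.
Diagonal AOV = 2·arctan(13.3224 / (2 × 8.9813)) = 2·arctan(0.74167) ≈ 73.1265°.

73.1°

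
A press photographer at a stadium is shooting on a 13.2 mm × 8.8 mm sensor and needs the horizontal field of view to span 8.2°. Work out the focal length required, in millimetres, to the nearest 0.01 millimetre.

92.07 mm

From α = 2·arctan(w/2f) we get f = w / (2·tan(α/2)).
With w = 13.2 mm and α/2 = 4.1°, tan(α/2) ≈ 0.07168, so f ≈ 13.2 / 0.14336 ≈ 92.0747 mm.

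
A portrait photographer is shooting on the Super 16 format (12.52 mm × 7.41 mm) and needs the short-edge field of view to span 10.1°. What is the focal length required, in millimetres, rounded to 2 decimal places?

From α = 2·arctan(h/2f) we get f = h / (2·tan(α/2)).
With h = 7.41 mm and α/2 = 5.05°, tan(α/2) ≈ 0.08837, so f ≈ 7.41 / 0.17674 ≈ 41.9269 mm.

41.93 mm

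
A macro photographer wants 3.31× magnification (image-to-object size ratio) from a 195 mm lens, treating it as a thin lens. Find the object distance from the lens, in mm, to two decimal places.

253.91 mm

With m = dᵢ/dₒ and 1/f = 1/dₒ + 1/dᵢ, substituting dᵢ = m·dₒ gives 1/f = (1 + 1/m)/dₒ, hence dₒ = f·(1 + 1/m).
dₒ = 195 × (1 + 1/3.31) = 195 × 1.30211 ≈ 253.912 mm.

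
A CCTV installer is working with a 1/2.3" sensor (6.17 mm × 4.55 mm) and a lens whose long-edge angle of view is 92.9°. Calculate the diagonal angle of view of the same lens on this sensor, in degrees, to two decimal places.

105.16°

From the long-edge AOV: f = 6.17 / (2·tan(46.45°)) = 6.17 / 2.10388 ≈ 2.9327 mm.
Sensor diagonal = √(6.17² + 4.55²) = √58.7714 ≈ 7.6663 mm.
Diagonal AOV = 2·arctan(7.6663 / (2 × 2.9327)) = 2·arctan(1.30704) ≈ 105.1617°.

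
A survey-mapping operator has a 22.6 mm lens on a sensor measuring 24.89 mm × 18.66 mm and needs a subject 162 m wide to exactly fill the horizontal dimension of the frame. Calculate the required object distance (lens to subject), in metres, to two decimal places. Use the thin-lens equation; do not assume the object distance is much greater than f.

147.12 m

W: 162 m = 162000 mm.
Magnification m = w/W = dᵢ/dₒ; combined with 1/f = 1/dₒ + 1/dᵢ this gives dₒ = f·(1 + W/w).
dₒ = 22.6 mm × (1 + 162000/24.89) = 22.6 × 6509.6380 ≈ 147117.819 mm = 147.118 m.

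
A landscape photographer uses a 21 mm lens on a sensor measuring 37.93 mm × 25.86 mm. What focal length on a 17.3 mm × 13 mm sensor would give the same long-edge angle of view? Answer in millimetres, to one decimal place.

Equal angle of view means equal width/f ratio, so f₂ = f₁ · (width₂/width₁) = 21 × 17.3/37.93.
f₂ = 21 × 0.45610 ≈ 9.578 mm.

9.6 mm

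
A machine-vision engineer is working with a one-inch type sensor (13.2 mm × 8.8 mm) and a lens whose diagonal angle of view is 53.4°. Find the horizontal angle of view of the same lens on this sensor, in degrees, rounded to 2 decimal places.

Sensor diagonal = √(13.2² + 8.8²) = √251.6800 ≈ 15.8644 mm.
From the diagonal AOV: f = 15.8644 / (2·tan(26.7°)) = 15.8644 / 1.00590 ≈ 15.7714 mm.
Horizontal AOV = 2·arctan(13.2 / (2 × 15.7714)) = 2·arctan(0.41848) ≈ 45.4164°.

45.42°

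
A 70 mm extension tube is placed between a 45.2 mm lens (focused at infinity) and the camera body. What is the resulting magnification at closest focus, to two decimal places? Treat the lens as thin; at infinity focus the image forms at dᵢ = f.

1.55×

The tube moves the image plane from f to f + e, so dᵢ = 45.2 + 70 = 115.2 mm. Focus is achieved when 1/f = 1/dₒ + 1/dᵢ, giving dₒ = 1/(1/f − 1/(f+e)).
Magnification m = dᵢ/dₒ = (f+e)·(1/f − 1/(f+e)) = e/f = 70/45.2 ≈ 1.5487.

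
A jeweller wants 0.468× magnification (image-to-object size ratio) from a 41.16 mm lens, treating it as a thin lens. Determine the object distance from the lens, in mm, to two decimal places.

With m = dᵢ/dₒ and 1/f = 1/dₒ + 1/dᵢ, substituting dᵢ = m·dₒ gives 1/f = (1 + 1/m)/dₒ, hence dₒ = f·(1 + 1/m).
dₒ = 41.16 × (1 + 1/0.468) = 41.16 × 3.13675 ≈ 129.109 mm.

129.11 mm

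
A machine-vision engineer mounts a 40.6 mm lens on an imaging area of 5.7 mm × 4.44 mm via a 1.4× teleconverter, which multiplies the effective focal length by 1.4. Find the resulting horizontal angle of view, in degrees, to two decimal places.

5.74°

Effective focal length f = 40.6 × 1.4 = 56.84 mm.
α = 2·arctan(5.7 / (2 × 56.84)) = 2·arctan(0.05014) ≈ 5.7409°.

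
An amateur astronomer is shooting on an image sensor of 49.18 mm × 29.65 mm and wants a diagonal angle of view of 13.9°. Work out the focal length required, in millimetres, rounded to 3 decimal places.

235.550 mm

Sensor diagonal = √(49.18² + 29.65²) = √3297.7949 ≈ 57.4264 mm.
From α = 2·arctan(d/2f) we get f = d / (2·tan(α/2)).
With d = 57.4264 mm and α/2 = 6.95°, tan(α/2) ≈ 0.12190, so f ≈ 57.4264 / 0.24380 ≈ 235.5495 mm.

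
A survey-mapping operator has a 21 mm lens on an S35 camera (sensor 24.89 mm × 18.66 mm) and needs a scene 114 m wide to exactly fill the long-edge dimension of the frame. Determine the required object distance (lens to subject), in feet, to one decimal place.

W: 114 m = 114000 mm.
Magnification m = w/W = dᵢ/dₒ; combined with 1/f = 1/dₒ + 1/dᵢ this gives dₒ = f·(1 + W/w).
dₒ = 21 mm × (1 + 114000/24.89) = 21 × 4581.1527 ≈ 96204.206 mm = 96204.206/304.8 ft = 315.631 ft.

315.6 ft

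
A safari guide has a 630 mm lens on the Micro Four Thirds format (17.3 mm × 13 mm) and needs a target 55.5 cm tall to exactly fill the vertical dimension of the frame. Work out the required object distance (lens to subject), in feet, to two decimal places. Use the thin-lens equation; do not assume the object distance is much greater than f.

W: 55.5 cm = 555 mm.
Magnification m = h/W = dᵢ/dₒ; combined with 1/f = 1/dₒ + 1/dᵢ this gives dₒ = f·(1 + W/h).
dₒ = 630 mm × (1 + 555/13) = 630 × 43.6923 ≈ 27526.154 mm = 27526.154/304.8 ft = 90.3089 ft.

90.31 ft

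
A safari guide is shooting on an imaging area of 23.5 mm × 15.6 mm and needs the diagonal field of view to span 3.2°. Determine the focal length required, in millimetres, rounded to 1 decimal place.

504.9 mm

Sensor diagonal = √(23.5² + 15.6²) = √795.6100 ≈ 28.2066 mm.
From α = 2·arctan(d/2f) we get f = d / (2·tan(α/2)).
With d = 28.2066 mm and α/2 = 1.6°, tan(α/2) ≈ 0.02793, so f ≈ 28.2066 / 0.05587 ≈ 504.9052 mm.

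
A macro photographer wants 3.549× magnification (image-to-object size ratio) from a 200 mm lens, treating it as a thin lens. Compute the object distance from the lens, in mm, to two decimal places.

256.35 mm

With m = dᵢ/dₒ and 1/f = 1/dₒ + 1/dᵢ, substituting dᵢ = m·dₒ gives 1/f = (1 + 1/m)/dₒ, hence dₒ = f·(1 + 1/m).
dₒ = 200 × (1 + 1/3.549) = 200 × 1.28177 ≈ 256.354 mm.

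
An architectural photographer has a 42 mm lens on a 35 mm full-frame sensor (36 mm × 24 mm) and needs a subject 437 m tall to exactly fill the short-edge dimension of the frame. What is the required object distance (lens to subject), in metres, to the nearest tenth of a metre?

764.8 m

W: 437 m = 437000 mm.
Magnification m = h/W = dᵢ/dₒ; combined with 1/f = 1/dₒ + 1/dᵢ this gives dₒ = f·(1 + W/h).
dₒ = 42 mm × (1 + 437000/24) = 42 × 18209.3333 ≈ 764792.000 mm = 764.792 m.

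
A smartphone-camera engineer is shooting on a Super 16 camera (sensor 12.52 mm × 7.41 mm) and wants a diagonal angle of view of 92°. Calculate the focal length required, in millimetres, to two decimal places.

Sensor diagonal = √(12.52² + 7.41²) = √211.6585 ≈ 14.5485 mm.
From α = 2·arctan(d/2f) we get f = d / (2·tan(α/2)).
With d = 14.5485 mm and α/2 = 46°, tan(α/2) ≈ 1.03553, so f ≈ 14.5485 / 2.07106 ≈ 7.0247 mm.

7.02 mm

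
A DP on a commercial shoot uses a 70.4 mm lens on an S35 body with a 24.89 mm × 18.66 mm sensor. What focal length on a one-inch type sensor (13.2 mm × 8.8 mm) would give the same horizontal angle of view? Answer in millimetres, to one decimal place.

Equal angle of view means equal width/f ratio, so f₂ = f₁ · (width₂/width₁) = 70.4 × 13.2/24.89.
f₂ = 70.4 × 0.53033 ≈ 37.335 mm.

37.3 mm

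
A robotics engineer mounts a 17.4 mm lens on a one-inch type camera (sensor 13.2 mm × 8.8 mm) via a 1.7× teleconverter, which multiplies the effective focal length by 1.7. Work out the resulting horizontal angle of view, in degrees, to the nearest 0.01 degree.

Effective focal length f = 17.4 × 1.7 = 29.58 mm.
α = 2·arctan(13.2 / (2 × 29.58)) = 2·arctan(0.22312) ≈ 25.1560°.

25.16°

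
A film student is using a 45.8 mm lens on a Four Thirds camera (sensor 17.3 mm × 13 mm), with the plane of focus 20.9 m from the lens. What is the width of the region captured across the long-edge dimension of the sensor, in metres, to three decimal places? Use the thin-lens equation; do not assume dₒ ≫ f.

dₒ: 20.9 m = 20900 mm.
Similar triangles through the lens centre give W/dₒ = w/dᵢ; with 1/f = 1/dₒ + 1/dᵢ this gives W = w·(dₒ − f)/f.
W = 17.3 mm × (20900 − 45.8) / 45.8 = 17.3 × 455.3319 ≈ 7877.241 mm = 7.87724 m.

7.877 m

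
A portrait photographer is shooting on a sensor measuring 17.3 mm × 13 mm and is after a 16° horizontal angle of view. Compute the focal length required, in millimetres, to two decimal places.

61.55 mm

From α = 2·arctan(w/2f) we get f = w / (2·tan(α/2)).
With w = 17.3 mm and α/2 = 8°, tan(α/2) ≈ 0.14054, so f ≈ 17.3 / 0.28108 ≈ 61.5479 mm.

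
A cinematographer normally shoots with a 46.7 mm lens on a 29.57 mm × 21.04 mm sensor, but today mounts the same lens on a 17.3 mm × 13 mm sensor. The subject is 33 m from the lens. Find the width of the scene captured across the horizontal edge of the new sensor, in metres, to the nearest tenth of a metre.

12.2 m

The focal length stays 46.7 mm; the relevant sensor dimension is now w = 17.3 mm. Object distance dₒ = 33 m = 33000 mm.
Thin-lens field width W = w·(dₒ − f)/f = 17.3 × (33000 − 46.7)/46.7 ≈ 12207.539 mm = 12.2075 m.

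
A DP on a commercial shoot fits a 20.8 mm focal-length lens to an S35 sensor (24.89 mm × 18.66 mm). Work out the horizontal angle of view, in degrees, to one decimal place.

61.8°

Angle of view α = 2·arctan(w/2f) with w = 24.89 mm and f = 20.8 mm.
w/2f = 0.59832; arctan(0.59832) ≈ 30.8928°, so α ≈ 61.7856°.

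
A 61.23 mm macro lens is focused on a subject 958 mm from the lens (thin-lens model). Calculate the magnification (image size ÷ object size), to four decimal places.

0.0683×

Thin lens: 1/f = 1/dₒ + 1/dᵢ → 1/dᵢ = 1/61.23 − 1/958 = 0.0152880 mm⁻¹, so dᵢ ≈ 65.4107 mm.
Magnification m = dᵢ/dₒ = 65.4107/958 ≈ 0.06828.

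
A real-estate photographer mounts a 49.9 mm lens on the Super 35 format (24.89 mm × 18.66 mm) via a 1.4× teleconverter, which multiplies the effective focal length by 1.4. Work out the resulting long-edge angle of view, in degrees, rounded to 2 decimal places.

Effective focal length f = 49.9 × 1.4 = 69.86 mm.
α = 2·arctan(24.89 / (2 × 69.86)) = 2·arctan(0.17814) ≈ 20.2017°.

20.20°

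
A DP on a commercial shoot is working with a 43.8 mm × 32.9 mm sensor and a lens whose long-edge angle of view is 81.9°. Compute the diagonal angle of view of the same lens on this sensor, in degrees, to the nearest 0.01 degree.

From the long-edge AOV: f = 43.8 / (2·tan(40.95°)) = 43.8 / 1.73551 ≈ 25.2375 mm.
Sensor diagonal = √(43.8² + 32.9²) = √3000.8500 ≈ 54.7800 mm.
Diagonal AOV = 2·arctan(54.7800 / (2 × 25.2375)) = 2·arctan(1.08529) ≈ 94.6842°.

94.68°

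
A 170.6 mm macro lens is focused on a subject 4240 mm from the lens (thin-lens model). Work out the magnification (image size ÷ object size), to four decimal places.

Thin lens: 1/f = 1/dₒ + 1/dᵢ → 1/dᵢ = 1/170.6 − 1/4240 = 0.0056258 mm⁻¹, so dᵢ ≈ 177.7520 mm.
Magnification m = dᵢ/dₒ = 177.7520/4240 ≈ 0.04192.

0.0419×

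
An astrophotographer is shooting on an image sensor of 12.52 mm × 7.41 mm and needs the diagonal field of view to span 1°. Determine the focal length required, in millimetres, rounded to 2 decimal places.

Sensor diagonal = √(12.52² + 7.41²) = √211.6585 ≈ 14.5485 mm.
From α = 2·arctan(d/2f) we get f = d / (2·tan(α/2)).
With d = 14.5485 mm and α/2 = 0.5°, tan(α/2) ≈ 0.00873, so f ≈ 14.5485 / 0.01745 ≈ 833.5458 mm.

833.55 mm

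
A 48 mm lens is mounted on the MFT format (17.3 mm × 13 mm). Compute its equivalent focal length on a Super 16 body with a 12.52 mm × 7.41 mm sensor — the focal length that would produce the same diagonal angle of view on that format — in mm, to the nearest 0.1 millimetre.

Sensor diagonal = √(17.3² + 13²) = √468.2900 ≈ 21.6400 mm.
Sensor diagonal = √(12.52² + 7.41²) = √211.6585 ≈ 14.5485 mm.
Equal angle of view means equal diagonal/f ratio, so f₂ = f₁ · (diagonal₂/diagonal₁) = 48 × 14.5485/21.6400.
f₂ = 48 × 0.67230 ≈ 32.270 mm.

32.3 mm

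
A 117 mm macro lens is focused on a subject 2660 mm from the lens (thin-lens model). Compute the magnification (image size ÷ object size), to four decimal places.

0.0460×

Thin lens: 1/f = 1/dₒ + 1/dᵢ → 1/dᵢ = 1/117 − 1/2660 = 0.0081711 mm⁻¹, so dᵢ ≈ 122.3830 mm.
Magnification m = dᵢ/dₒ = 122.3830/2660 ≈ 0.04601.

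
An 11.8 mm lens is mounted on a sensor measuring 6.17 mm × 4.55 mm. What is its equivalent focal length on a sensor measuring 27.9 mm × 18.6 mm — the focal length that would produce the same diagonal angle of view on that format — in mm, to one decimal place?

51.6 mm

Sensor diagonal = √(6.17² + 4.55²) = √58.7714 ≈ 7.6663 mm.
Sensor diagonal = √(27.9² + 18.6²) = √1124.3700 ≈ 33.5316 mm.
Equal angle of view means equal diagonal/f ratio, so f₂ = f₁ · (diagonal₂/diagonal₁) = 11.8 × 33.5316/7.6663.
f₂ = 11.8 × 4.37393 ≈ 51.612 mm.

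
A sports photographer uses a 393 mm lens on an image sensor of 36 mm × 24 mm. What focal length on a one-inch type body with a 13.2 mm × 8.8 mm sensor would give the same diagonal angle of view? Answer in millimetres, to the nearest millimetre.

Sensor diagonal = √(36² + 24²) = √1872.0000 ≈ 43.2666 mm.
Sensor diagonal = √(13.2² + 8.8²) = √251.6800 ≈ 15.8644 mm.
Equal angle of view means equal diagonal/f ratio, so f₂ = f₁ · (diagonal₂/diagonal₁) = 393 × 15.8644/43.2666.
f₂ = 393 × 0.36667 ≈ 144.100 mm.

144 mm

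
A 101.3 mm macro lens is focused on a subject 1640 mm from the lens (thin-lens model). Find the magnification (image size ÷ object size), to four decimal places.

Thin lens: 1/f = 1/dₒ + 1/dᵢ → 1/dᵢ = 1/101.3 − 1/1640 = 0.0092619 mm⁻¹, so dᵢ ≈ 107.9691 mm.
Magnification m = dᵢ/dₒ = 107.9691/1640 ≈ 0.06583.

0.0658×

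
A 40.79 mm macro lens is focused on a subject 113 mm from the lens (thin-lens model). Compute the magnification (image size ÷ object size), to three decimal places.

Thin lens: 1/f = 1/dₒ + 1/dᵢ → 1/dᵢ = 1/40.79 − 1/113 = 0.0156663 mm⁻¹, so dᵢ ≈ 63.8315 mm.
Magnification m = dᵢ/dₒ = 63.8315/113 ≈ 0.56488.

0.565×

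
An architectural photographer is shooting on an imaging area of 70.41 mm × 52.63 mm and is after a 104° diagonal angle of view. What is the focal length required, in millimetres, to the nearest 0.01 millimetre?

34.34 mm

Sensor diagonal = √(70.41² + 52.63²) = √7727.4850 ≈ 87.9061 mm.
From α = 2·arctan(d/2f) we get f = d / (2·tan(α/2)).
With d = 87.9061 mm and α/2 = 52°, tan(α/2) ≈ 1.27994, so f ≈ 87.9061 / 2.55988 ≈ 34.3399 mm.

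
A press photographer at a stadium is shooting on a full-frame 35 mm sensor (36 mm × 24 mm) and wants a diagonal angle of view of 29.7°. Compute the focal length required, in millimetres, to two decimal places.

81.59 mm

Sensor diagonal = √(36² + 24²) = √1872.0000 ≈ 43.2666 mm.
From α = 2·arctan(d/2f) we get f = d / (2·tan(α/2)).
With d = 43.2666 mm and α/2 = 14.85°, tan(α/2) ≈ 0.26515, so f ≈ 43.2666 / 0.53029 ≈ 81.5904 mm.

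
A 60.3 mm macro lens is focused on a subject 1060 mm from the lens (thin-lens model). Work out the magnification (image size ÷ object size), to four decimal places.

Thin lens: 1/f = 1/dₒ + 1/dᵢ → 1/dᵢ = 1/60.3 − 1/1060 = 0.0156404 mm⁻¹, so dᵢ ≈ 63.9372 mm.
Magnification m = dᵢ/dₒ = 63.9372/1060 ≈ 0.06032.

0.0603×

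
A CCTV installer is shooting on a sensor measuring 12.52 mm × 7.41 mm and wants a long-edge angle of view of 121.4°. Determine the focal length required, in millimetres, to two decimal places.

3.51 mm

From α = 2·arctan(w/2f) we get f = w / (2·tan(α/2)).
With w = 12.52 mm and α/2 = 60.7°, tan(α/2) ≈ 1.78198, so f ≈ 12.52 / 3.56396 ≈ 3.5129 mm.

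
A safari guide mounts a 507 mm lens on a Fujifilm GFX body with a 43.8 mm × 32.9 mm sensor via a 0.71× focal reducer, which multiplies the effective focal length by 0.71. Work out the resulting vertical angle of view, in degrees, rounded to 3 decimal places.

Effective focal length f = 507 × 0.71 = 359.97 mm.
α = 2·arctan(32.9 / (2 × 359.97)) = 2·arctan(0.04570) ≈ 5.2330°.

5.233°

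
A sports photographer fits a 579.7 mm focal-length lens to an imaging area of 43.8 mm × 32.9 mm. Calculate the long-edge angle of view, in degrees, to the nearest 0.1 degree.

Angle of view α = 2·arctan(w/2f) with w = 43.8 mm and f = 579.7 mm.
w/2f = 0.03778; arctan(0.03778) ≈ 2.1635°, so α ≈ 4.3270°.

4.3°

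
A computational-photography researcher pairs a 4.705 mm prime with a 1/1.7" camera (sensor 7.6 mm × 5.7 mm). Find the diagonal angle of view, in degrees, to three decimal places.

Sensor diagonal = √(7.6² + 5.7²) = √90.2500 ≈ 9.5000 mm.
Angle of view α = 2·arctan(d/2f) with d = 9.5000 mm and f = 4.705 mm.
d/2f = 1.00956; arctan(1.00956) ≈ 45.2727°, so α ≈ 90.5454°.

90.545°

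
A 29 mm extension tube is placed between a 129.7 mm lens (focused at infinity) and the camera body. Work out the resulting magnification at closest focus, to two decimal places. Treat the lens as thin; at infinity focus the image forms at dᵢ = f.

The tube moves the image plane from f to f + e, so dᵢ = 129.7 + 29 = 158.7 mm. Focus is achieved when 1/f = 1/dₒ + 1/dᵢ, giving dₒ = 1/(1/f − 1/(f+e)).
Magnification m = dᵢ/dₒ = (f+e)·(1/f − 1/(f+e)) = e/f = 29/129.7 ≈ 0.2236.

0.22×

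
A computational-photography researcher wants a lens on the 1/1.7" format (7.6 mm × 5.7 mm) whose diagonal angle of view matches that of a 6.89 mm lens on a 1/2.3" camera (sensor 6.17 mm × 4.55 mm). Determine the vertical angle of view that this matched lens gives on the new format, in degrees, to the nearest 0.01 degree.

36.92°

Sensor diagonal = √(6.17² + 4.55²) = √58.7714 ≈ 7.6663 mm.
Sensor diagonal = √(7.6² + 5.7²) = √90.2500 ≈ 9.5000 mm.
Equal diagonal AOV ⇒ f₂ = f₁ · 9.5000/7.6663 = 6.89 × 1.23920 ≈ 8.5381 mm.
Vertical AOV on the new format = 2·arctan(5.7 / (2 × 8.5381)) = 2·arctan(0.33380) ≈ 36.9179°.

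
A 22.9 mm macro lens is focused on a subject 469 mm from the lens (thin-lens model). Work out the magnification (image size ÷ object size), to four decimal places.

0.0513×

Thin lens: 1/f = 1/dₒ + 1/dᵢ → 1/dᵢ = 1/22.9 − 1/469 = 0.0415359 mm⁻¹, so dᵢ ≈ 24.0755 mm.
Magnification m = dᵢ/dₒ = 24.0755/469 ≈ 0.05133.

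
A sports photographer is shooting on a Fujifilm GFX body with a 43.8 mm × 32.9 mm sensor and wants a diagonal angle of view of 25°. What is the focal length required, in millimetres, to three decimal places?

Sensor diagonal = √(43.8² + 32.9²) = √3000.8500 ≈ 54.7800 mm.
From α = 2·arctan(d/2f) we get f = d / (2·tan(α/2)).
With d = 54.7800 mm and α/2 = 12.5°, tan(α/2) ≈ 0.22169, so f ≈ 54.7800 / 0.44339 ≈ 123.5483 mm.

123.548 mm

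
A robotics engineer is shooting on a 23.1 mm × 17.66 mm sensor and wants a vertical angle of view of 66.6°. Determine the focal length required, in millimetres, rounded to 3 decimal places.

From α = 2·arctan(h/2f) we get f = h / (2·tan(α/2)).
With h = 17.66 mm and α/2 = 33.3°, tan(α/2) ≈ 0.65688, so f ≈ 17.66 / 1.31375 ≈ 13.4424 mm.

13.442 mm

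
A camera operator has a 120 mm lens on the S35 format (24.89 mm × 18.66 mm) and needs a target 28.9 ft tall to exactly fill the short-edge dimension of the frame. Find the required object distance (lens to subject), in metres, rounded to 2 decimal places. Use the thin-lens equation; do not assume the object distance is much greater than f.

56.77 m

W: 28.9 ft × 304.8 mm/ft = 8808.72 mm.
Magnification m = h/W = dᵢ/dₒ; combined with 1/f = 1/dₒ + 1/dᵢ this gives dₒ = f·(1 + W/h).
dₒ = 120 mm × (1 + 8808.72/18.66) = 120 × 473.0643 ≈ 56767.715 mm = 56.7677 m.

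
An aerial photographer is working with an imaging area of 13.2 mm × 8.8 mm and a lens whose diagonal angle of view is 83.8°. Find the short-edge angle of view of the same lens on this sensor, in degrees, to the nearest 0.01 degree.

52.92°

Sensor diagonal = √(13.2² + 8.8²) = √251.6800 ≈ 15.8644 mm.
From the diagonal AOV: f = 15.8644 / (2·tan(41.9°)) = 15.8644 / 1.79450 ≈ 8.8406 mm.
Short-edge AOV = 2·arctan(8.8 / (2 × 8.8406)) = 2·arctan(0.49770) ≈ 52.9194°.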